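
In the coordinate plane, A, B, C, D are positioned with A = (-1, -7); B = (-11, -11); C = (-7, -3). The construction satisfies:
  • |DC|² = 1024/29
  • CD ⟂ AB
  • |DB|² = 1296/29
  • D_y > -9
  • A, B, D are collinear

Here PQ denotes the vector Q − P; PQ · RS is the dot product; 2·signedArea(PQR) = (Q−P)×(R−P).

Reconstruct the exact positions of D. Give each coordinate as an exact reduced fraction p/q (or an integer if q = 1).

D = (-139/29, -247/29)

1. D_x = -139/29  [A, B, D are collinear ∩ CD ⟂ AB]
2. D_y = -247/29  [A, B, D are collinear ∩ CD ⟂ AB]
   → D = (-139/29, -247/29)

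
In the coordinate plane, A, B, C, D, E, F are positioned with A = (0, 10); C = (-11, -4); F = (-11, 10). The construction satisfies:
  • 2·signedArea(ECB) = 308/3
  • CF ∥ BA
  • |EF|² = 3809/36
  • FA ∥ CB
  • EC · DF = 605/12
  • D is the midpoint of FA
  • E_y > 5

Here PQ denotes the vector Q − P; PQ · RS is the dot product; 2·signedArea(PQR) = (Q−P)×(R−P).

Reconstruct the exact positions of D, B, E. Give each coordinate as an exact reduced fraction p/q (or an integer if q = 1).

B = (0, -4)
D = (-11/2, 10)
E = (-11/6, 16/3)

1. D_x = -11/2  [D is the midpoint of FA]
2. D_y = 10  [D is the midpoint of FA]
   → D = (-11/2, 10)
3. B_x = 0  [CF ∥ BA ∩ FA ∥ CB]
4. B_y = -4  [CF ∥ BA ∩ FA ∥ CB]
   → B = (0, -4)
5. E_x = -11/6  [2·signedArea(ECB) = 308/3 ∩ EC · DF = 605/12]
6. E_y = 16/3  [2·signedArea(ECB) = 308/3 ∩ EC · DF = 605/12]
   → E = (-11/6, 16/3)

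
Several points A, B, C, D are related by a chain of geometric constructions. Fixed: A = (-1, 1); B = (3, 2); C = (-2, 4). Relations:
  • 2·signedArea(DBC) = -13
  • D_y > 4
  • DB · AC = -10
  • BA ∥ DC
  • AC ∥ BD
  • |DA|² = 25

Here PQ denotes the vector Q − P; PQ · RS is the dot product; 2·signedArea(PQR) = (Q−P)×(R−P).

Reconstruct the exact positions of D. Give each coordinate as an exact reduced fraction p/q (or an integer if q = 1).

D = (2, 5)

1. D_x = 2  [BA ∥ DC ∩ AC ∥ BD]
2. D_y = 5  [BA ∥ DC ∩ AC ∥ BD]
   → D = (2, 5)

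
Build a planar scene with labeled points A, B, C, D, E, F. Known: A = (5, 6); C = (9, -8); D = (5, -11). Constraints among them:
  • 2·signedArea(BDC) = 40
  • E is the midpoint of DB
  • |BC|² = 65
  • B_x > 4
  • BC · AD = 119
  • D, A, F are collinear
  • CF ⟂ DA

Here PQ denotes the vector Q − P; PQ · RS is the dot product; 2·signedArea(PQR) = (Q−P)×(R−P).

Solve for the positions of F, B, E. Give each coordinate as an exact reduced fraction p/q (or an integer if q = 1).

1. F_x = 5  [D, A, F are collinear ∩ CF ⟂ DA]
2. F_y = -8  [D, A, F are collinear ∩ CF ⟂ DA]
   → F = (5, -8)
3. B_x = 5  [BC · AD = 119 ∩ 2·signedArea(BDC) = 40]
4. B_y = -1  [BC · AD = 119 ∩ 2·signedArea(BDC) = 40]
   → B = (5, -1)
5. E_x = 5  [E is the midpoint of DB]
6. E_y = -6  [E is the midpoint of DB]
   → E = (5, -6)

B = (5, -1)
E = (5, -6)
F = (5, -8)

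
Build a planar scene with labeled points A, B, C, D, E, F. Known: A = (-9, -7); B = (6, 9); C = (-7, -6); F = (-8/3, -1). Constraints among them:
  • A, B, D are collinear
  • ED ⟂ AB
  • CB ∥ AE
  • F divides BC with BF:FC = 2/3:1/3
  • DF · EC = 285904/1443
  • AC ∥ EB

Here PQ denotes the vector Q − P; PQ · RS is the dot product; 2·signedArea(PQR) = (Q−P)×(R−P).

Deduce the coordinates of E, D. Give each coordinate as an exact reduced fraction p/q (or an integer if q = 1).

1. E_x = 4  [AC ∥ EB ∩ CB ∥ AE]
2. E_y = 8  [AC ∥ EB ∩ CB ∥ AE]
   → E = (4, 8)
3. D_x = 2196/481  [A, B, D are collinear ∩ ED ⟂ AB]
4. D_y = 3593/481  [A, B, D are collinear ∩ ED ⟂ AB]
   → D = (2196/481, 3593/481)

D = (2196/481, 3593/481)
E = (4, 8)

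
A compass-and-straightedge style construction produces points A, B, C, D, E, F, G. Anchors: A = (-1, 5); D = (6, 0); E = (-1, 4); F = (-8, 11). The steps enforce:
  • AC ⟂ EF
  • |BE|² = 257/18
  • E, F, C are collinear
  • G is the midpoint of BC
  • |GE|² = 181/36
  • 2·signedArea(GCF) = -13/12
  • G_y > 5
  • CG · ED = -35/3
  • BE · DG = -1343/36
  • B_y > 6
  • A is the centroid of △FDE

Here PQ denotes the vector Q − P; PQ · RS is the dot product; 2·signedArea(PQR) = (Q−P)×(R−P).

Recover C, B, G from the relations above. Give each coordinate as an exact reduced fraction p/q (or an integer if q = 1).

B = (-7/2, 41/6)
C = (-3/2, 9/2)
G = (-5/2, 17/3)

1. C_x = -3/2  [E, F, C are collinear ∩ AC ⟂ EF]
2. C_y = 9/2  [E, F, C are collinear ∩ AC ⟂ EF]
   → C = (-3/2, 9/2)
3. G_x = -5/2  [CG · ED = -35/3 ∩ 2·signedArea(GCF) = -13/12]
4. G_y = 17/3  [CG · ED = -35/3 ∩ 2·signedArea(GCF) = -13/12]
   → G = (-5/2, 17/3)
5. B_x = -7/2  [BE · DG = -1343/36 ∩ G is the midpoint of BC]
6. B_y = 41/6  [BE · DG = -1343/36 ∩ G is the midpoint of BC]
   → B = (-7/2, 41/6)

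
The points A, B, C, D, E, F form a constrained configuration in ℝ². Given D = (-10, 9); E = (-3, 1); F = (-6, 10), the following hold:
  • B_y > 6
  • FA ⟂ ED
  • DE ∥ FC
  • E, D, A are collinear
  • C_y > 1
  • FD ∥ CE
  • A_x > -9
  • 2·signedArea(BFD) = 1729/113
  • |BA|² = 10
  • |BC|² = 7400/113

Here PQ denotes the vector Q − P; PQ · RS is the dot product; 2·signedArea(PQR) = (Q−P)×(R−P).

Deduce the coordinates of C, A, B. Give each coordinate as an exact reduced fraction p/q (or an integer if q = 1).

1. C_x = 1  [FD ∥ CE ∩ DE ∥ FC]
2. C_y = 2  [FD ∥ CE ∩ DE ∥ FC]
   → C = (1, 2)
3. A_x = -990/113  [E, D, A are collinear ∩ FA ⟂ ED]
4. A_y = 857/113  [E, D, A are collinear ∩ FA ⟂ ED]
   → A = (-990/113, 857/113)
5. B_x = -669/113  [line 1·x + -4·y + 3469/113 = 0 ∩ |BA|² = 10]
6. B_y = 700/113  [line 1·x + -4·y + 3469/113 = 0 ∩ |BA|² = 10]
   → B = (-669/113, 700/113)

A = (-990/113, 857/113)
B = (-669/113, 700/113)
C = (1, 2)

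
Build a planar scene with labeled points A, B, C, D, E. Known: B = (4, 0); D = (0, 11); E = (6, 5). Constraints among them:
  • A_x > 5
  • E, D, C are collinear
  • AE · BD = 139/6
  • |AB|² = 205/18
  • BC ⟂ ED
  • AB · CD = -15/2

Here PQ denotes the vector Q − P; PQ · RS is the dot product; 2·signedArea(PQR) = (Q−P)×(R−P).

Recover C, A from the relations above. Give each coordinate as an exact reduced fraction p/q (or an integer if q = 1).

1. C_x = 15/2  [E, D, C are collinear ∩ BC ⟂ ED]
2. C_y = 7/2  [E, D, C are collinear ∩ BC ⟂ ED]
   → C = (15/2, 7/2)
3. A_x = 35/6  [AE · BD = 139/6 ∩ AB · CD = -15/2]
4. A_y = 17/6  [AE · BD = 139/6 ∩ AB · CD = -15/2]
   → A = (35/6, 17/6)

A = (35/6, 17/6)
C = (15/2, 7/2)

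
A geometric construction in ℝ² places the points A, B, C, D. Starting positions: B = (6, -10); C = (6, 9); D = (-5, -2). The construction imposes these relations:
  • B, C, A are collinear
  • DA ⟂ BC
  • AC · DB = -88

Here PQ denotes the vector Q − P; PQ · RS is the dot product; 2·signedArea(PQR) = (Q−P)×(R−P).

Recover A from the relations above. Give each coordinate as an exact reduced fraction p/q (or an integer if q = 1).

1. A_x = 6  [B, C, A are collinear ∩ DA ⟂ BC]
2. A_y = -2  [B, C, A are collinear ∩ DA ⟂ BC]
   → A = (6, -2)

A = (6, -2)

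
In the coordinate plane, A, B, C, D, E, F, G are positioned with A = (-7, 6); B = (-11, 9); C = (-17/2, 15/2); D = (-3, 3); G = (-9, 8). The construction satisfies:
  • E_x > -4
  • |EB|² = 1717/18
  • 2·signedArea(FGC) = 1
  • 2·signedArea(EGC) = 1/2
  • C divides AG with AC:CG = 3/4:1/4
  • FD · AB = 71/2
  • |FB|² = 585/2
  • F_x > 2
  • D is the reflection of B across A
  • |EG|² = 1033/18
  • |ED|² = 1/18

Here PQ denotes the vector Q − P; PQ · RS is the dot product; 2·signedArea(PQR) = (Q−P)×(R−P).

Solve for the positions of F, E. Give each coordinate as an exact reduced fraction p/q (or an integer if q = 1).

E = (-19/6, 19/6)
F = (5/2, -3/2)

1. F_x = 5/2  [FD · AB = 71/2 ∩ 2·signedArea(FGC) = 1]
2. F_y = -3/2  [FD · AB = 71/2 ∩ 2·signedArea(FGC) = 1]
   → F = (5/2, -3/2)
3. E_x = -19/6  [line 1/2·x + 1/2·y + 0 = 0 ∩ |EG|² = 1033/18]
4. E_y = 19/6  [line 1/2·x + 1/2·y + 0 = 0 ∩ |EG|² = 1033/18]
   → E = (-19/6, 19/6)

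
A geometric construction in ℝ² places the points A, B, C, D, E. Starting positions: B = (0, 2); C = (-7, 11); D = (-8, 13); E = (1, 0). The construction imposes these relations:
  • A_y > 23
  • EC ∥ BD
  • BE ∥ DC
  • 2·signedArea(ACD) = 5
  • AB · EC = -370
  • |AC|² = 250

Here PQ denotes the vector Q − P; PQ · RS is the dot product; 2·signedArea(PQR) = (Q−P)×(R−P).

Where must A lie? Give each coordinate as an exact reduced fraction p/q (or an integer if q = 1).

1. A_x = -16  [2·signedArea(ACD) = 5 ∩ AB · EC = -370]
2. A_y = 24  [2·signedArea(ACD) = 5 ∩ AB · EC = -370]
   → A = (-16, 24)

A = (-16, 24)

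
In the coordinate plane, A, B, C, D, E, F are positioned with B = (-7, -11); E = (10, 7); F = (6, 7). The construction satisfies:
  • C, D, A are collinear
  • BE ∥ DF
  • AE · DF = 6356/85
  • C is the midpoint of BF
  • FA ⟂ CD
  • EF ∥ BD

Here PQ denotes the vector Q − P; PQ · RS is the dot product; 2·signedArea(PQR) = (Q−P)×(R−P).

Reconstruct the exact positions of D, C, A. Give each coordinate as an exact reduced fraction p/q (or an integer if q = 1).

A = (654/85, 427/85)
C = (-1/2, -2)
D = (-11, -11)

1. D_x = -11  [BE ∥ DF ∩ EF ∥ BD]
2. D_y = -11  [BE ∥ DF ∩ EF ∥ BD]
   → D = (-11, -11)
3. C_x = -1/2  [C is the midpoint of BF]
4. C_y = -2  [C is the midpoint of BF]
   → C = (-1/2, -2)
5. A_x = 654/85  [C, D, A are collinear ∩ FA ⟂ CD]
6. A_y = 427/85  [C, D, A are collinear ∩ FA ⟂ CD]
   → A = (654/85, 427/85)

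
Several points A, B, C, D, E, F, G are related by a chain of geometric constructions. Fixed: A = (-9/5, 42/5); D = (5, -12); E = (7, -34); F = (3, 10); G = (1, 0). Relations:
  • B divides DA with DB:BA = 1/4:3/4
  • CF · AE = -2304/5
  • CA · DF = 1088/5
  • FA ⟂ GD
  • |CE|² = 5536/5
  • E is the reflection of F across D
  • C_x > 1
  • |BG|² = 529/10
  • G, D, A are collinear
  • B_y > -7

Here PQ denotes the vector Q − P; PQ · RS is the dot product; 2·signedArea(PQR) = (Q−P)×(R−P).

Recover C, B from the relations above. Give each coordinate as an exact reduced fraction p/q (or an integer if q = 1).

B = (33/10, -69/10)
C = (7/5, -6/5)

1. C_x = 7/5  [CF · AE = -2304/5 ∩ CA · DF = 1088/5]
2. C_y = -6/5  [CF · AE = -2304/5 ∩ CA · DF = 1088/5]
   → C = (7/5, -6/5)
3. B_x = 33/10  [B divides DA with DB:BA = 1/4:3/4]
4. B_y = -69/10  [B divides DA with DB:BA = 1/4:3/4]
   → B = (33/10, -69/10)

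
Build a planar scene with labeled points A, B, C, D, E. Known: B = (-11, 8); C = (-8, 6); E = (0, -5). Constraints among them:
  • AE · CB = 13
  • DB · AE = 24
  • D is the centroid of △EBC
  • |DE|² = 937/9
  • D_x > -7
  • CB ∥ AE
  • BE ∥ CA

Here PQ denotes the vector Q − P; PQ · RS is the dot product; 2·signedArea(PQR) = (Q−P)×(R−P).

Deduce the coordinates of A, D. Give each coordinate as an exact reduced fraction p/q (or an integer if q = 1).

1. A_x = 3  [CB ∥ AE ∩ BE ∥ CA]
2. A_y = -7  [CB ∥ AE ∩ BE ∥ CA]
   → A = (3, -7)
3. D_x = -19/3  [D is the centroid of △EBC]
4. D_y = 3  [D is the centroid of △EBC]
   → D = (-19/3, 3)

A = (3, -7)
D = (-19/3, 3)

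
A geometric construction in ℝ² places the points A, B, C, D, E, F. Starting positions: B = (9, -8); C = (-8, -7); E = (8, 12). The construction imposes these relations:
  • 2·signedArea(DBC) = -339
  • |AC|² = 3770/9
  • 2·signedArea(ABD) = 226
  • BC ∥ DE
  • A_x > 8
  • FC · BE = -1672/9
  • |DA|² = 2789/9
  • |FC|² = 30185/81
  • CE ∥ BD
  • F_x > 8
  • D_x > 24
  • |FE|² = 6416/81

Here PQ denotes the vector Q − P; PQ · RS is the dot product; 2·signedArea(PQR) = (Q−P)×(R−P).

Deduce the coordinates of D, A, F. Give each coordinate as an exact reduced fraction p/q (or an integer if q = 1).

1. D_x = 25  [BC ∥ DE ∩ CE ∥ BD]
2. D_y = 11  [BC ∥ DE ∩ CE ∥ BD]
   → D = (25, 11)
3. A_x = 25/3  [line -19·x + 16·y + 73 = 0 ∩ |AC|² = 3770/9]
4. A_y = 16/3  [line -19·x + 16·y + 73 = 0 ∩ |AC|² = 3770/9]
   → A = (25/3, 16/3)
5. F_x = 76/9  [line 1·x + -20·y + 484/9 = 0 ∩ |FC|² = 30185/81]
6. F_y = 28/9  [line 1·x + -20·y + 484/9 = 0 ∩ |FC|² = 30185/81]
   → F = (76/9, 28/9)

A = (25/3, 16/3)
D = (25, 11)
F = (76/9, 28/9)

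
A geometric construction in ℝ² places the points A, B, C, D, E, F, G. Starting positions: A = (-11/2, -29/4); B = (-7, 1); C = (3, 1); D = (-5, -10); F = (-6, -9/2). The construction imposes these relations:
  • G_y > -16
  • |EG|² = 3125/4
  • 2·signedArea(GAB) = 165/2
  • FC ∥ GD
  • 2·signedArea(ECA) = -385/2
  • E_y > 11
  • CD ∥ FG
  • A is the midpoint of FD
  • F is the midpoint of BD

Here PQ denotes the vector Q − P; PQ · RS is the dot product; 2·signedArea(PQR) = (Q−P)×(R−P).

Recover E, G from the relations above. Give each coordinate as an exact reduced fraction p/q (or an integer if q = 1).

1. G_x = -14  [FC ∥ GD ∩ CD ∥ FG]
2. G_y = -31/2  [FC ∥ GD ∩ CD ∥ FG]
   → G = (-14, -31/2)
3. E_x = -9  [line 33/4·x + -17/2·y + 705/4 = 0 ∩ |EG|² = 3125/4]
4. E_y = 12  [line 33/4·x + -17/2·y + 705/4 = 0 ∩ |EG|² = 3125/4]
   → E = (-9, 12)

E = (-9, 12)
G = (-14, -31/2)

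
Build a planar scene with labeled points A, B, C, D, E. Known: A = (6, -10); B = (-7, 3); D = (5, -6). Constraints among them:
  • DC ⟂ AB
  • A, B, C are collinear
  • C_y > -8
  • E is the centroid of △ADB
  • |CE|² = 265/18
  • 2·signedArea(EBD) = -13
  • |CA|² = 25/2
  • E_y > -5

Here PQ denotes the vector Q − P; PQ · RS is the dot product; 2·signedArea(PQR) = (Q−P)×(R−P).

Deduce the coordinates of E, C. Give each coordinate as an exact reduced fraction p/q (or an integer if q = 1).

1. E_x = 4/3  [E is the centroid of △ADB]
2. E_y = -13/3  [E is the centroid of △ADB]
   → E = (4/3, -13/3)
3. C_x = 7/2  [A, B, C are collinear ∩ DC ⟂ AB]
4. C_y = -15/2  [A, B, C are collinear ∩ DC ⟂ AB]
   → C = (7/2, -15/2)

C = (7/2, -15/2)
E = (4/3, -13/3)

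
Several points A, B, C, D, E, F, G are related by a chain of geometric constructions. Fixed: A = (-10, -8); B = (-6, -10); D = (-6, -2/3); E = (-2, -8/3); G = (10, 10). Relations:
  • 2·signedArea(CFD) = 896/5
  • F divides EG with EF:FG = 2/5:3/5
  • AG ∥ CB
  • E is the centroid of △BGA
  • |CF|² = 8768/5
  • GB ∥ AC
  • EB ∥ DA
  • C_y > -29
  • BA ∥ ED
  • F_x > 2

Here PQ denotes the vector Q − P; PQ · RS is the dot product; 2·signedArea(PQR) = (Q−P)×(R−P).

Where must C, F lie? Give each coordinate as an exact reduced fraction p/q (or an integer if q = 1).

C = (-26, -28)
F = (14/5, 12/5)

1. C_x = -26  [AG ∥ CB ∩ GB ∥ AC]
2. C_y = -28  [AG ∥ CB ∩ GB ∥ AC]
   → C = (-26, -28)
3. F_x = 14/5  [F divides EG with EF:FG = 2/5:3/5]
4. F_y = 12/5  [F divides EG with EF:FG = 2/5:3/5]
   → F = (14/5, 12/5)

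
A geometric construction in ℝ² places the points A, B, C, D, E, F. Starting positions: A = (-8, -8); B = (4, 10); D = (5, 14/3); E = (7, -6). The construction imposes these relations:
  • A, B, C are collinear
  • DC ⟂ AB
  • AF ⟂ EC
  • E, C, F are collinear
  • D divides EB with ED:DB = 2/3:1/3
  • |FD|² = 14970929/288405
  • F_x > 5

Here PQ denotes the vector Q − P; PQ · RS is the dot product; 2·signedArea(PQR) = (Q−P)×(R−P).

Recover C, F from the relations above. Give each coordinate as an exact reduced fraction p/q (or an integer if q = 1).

C = (24/13, 88/13)
F = (179224/32045, -80552/32045)

1. C_x = 24/13  [A, B, C are collinear ∩ DC ⟂ AB]
2. C_y = 88/13  [A, B, C are collinear ∩ DC ⟂ AB]
   → C = (24/13, 88/13)
3. F_x = 179224/32045  [E, C, F are collinear ∩ AF ⟂ EC]
4. F_y = -80552/32045  [E, C, F are collinear ∩ AF ⟂ EC]
   → F = (179224/32045, -80552/32045)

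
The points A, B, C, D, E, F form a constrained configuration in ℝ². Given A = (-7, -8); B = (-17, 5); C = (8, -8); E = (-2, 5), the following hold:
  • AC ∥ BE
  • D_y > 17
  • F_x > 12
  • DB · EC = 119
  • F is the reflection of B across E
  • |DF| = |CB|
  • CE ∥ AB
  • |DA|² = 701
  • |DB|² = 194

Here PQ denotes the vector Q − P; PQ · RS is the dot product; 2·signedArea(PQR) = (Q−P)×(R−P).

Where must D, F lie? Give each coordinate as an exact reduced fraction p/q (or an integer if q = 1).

1. D_x = -12  [line -10·x + 13·y + -354 = 0 ∩ |DA|² = 701]
2. D_y = 18  [line -10·x + 13·y + -354 = 0 ∩ |DA|² = 701]
   → D = (-12, 18)
3. F_x = 13  [F is the reflection of B across E]
4. F_y = 5  [F is the reflection of B across E]
   → F = (13, 5)

D = (-12, 18)
F = (13, 5)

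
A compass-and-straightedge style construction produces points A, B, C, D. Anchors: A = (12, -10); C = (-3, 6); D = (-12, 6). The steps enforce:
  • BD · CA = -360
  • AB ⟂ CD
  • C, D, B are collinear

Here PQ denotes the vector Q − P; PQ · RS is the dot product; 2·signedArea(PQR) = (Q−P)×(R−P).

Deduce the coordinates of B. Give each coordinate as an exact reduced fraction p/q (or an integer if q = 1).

B = (12, 6)

1. B_x = 12  [C, D, B are collinear ∩ AB ⟂ CD]
2. B_y = 6  [C, D, B are collinear ∩ AB ⟂ CD]
   → B = (12, 6)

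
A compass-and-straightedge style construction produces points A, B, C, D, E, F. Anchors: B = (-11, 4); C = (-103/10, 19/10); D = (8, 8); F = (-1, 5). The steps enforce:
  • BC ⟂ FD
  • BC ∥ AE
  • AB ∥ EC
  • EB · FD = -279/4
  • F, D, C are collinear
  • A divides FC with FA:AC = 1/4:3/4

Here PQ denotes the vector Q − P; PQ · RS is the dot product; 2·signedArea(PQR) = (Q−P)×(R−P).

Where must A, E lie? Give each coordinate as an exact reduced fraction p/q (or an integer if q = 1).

1. A_x = -133/40  [A divides FC with FA:AC = 1/4:3/4]
2. A_y = 169/40  [A divides FC with FA:AC = 1/4:3/4]
   → A = (-133/40, 169/40)
3. E_x = -21/8  [AB ∥ EC ∩ BC ∥ AE]
4. E_y = 17/8  [AB ∥ EC ∩ BC ∥ AE]
   → E = (-21/8, 17/8)

A = (-133/40, 169/40)
E = (-21/8, 17/8)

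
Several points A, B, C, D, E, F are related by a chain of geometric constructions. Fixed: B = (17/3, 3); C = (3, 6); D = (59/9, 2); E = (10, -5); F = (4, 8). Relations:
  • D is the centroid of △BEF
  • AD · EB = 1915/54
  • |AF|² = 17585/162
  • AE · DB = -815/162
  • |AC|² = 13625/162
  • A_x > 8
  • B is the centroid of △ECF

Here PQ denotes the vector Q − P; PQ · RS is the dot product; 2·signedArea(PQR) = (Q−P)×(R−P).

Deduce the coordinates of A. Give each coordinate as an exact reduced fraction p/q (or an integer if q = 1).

1. A_x = 149/18  [AD · EB = 1915/54 ∩ AE · DB = -815/162]
2. A_y = -3/2  [AD · EB = 1915/54 ∩ AE · DB = -815/162]
   → A = (149/18, -3/2)

A = (149/18, -3/2)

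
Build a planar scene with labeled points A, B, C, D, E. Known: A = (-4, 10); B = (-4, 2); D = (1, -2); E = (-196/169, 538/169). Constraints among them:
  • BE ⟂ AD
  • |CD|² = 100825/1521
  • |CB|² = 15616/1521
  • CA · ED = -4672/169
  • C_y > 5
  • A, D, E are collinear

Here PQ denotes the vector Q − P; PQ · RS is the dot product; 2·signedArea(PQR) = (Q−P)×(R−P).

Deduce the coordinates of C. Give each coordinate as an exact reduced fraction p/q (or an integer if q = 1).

C = (-516/169, 2566/507)

1. C_x = -516/169  [line -365/169·x + 876/169·y + -5548/169 = 0 ∩ |CB|² = 15616/1521]
2. C_y = 2566/507  [line -365/169·x + 876/169·y + -5548/169 = 0 ∩ |CB|² = 15616/1521]
   → C = (-516/169, 2566/507)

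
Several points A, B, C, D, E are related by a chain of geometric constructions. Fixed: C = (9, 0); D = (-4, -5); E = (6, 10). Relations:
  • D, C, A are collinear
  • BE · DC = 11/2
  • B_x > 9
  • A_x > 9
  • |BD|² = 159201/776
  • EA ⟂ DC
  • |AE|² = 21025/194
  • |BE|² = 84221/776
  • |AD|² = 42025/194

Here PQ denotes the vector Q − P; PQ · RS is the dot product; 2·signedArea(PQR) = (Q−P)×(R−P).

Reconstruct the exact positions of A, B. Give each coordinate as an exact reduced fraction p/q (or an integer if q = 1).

1. A_x = 1889/194  [D, C, A are collinear ∩ EA ⟂ DC]
2. A_y = 55/194  [D, C, A are collinear ∩ EA ⟂ DC]
   → A = (1889/194, 55/194)
3. B_x = 3635/388  [line -13·x + -5·y + 245/2 = 0 ∩ |BD|² = 159201/776]
4. B_y = 55/388  [line -13·x + -5·y + 245/2 = 0 ∩ |BD|² = 159201/776]
   → B = (3635/388, 55/388)

A = (1889/194, 55/194)
B = (3635/388, 55/388)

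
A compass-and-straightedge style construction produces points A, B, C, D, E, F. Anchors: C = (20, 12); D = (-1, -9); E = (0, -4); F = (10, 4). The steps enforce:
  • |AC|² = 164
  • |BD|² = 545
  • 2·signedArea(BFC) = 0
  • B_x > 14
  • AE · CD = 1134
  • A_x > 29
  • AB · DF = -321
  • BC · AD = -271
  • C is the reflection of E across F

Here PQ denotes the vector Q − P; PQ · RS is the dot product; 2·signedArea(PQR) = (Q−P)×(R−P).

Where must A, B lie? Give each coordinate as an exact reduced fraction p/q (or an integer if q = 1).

1. A_x = 30  [line 21·x + 21·y + -1050 = 0 ∩ |AC|² = 164]
2. A_y = 20  [line 21·x + 21·y + -1050 = 0 ∩ |AC|² = 164]
   → A = (30, 20)
3. B_x = 15  [AB · DF = -321 ∩ 2·signedArea(BFC) = 0]
4. B_y = 8  [AB · DF = -321 ∩ 2·signedArea(BFC) = 0]
   → B = (15, 8)

A = (30, 20)
B = (15, 8)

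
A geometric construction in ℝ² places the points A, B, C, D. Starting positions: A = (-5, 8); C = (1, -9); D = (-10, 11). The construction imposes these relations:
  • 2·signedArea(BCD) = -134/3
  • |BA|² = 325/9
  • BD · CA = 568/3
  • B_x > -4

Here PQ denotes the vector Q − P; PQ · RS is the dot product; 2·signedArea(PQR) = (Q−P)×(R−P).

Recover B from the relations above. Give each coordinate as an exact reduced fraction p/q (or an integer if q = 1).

B = (-3, 7/3)

1. B_x = -3  [2·signedArea(BCD) = -134/3 ∩ BD · CA = 568/3]
2. B_y = 7/3  [2·signedArea(BCD) = -134/3 ∩ BD · CA = 568/3]
   → B = (-3, 7/3)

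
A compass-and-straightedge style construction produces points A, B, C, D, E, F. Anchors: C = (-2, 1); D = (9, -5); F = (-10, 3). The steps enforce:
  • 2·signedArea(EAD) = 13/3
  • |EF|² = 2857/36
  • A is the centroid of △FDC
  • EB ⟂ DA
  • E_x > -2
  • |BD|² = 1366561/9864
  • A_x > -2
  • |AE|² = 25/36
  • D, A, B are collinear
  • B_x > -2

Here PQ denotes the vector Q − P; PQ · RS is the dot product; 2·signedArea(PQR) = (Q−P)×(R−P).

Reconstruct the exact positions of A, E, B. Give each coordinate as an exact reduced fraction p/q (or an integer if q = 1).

1. A_x = -1  [A is the centroid of △FDC]
2. A_y = -1/3  [A is the centroid of △FDC]
   → A = (-1, -1/3)
3. E_x = -3/2  [line 14/3·x + 10·y + 11/3 = 0 ∩ |EF|² = 2857/36]
4. E_y = 1/3  [line 14/3·x + 10·y + 11/3 = 0 ∩ |EF|² = 2857/36]
   → E = (-3/2, 1/3)
5. B_x = -913/548  [D, A, B are collinear ∩ EB ⟂ DA]
6. B_y = -37/1644  [D, A, B are collinear ∩ EB ⟂ DA]
   → B = (-913/548, -37/1644)

A = (-1, -1/3)
B = (-913/548, -37/1644)
E = (-3/2, 1/3)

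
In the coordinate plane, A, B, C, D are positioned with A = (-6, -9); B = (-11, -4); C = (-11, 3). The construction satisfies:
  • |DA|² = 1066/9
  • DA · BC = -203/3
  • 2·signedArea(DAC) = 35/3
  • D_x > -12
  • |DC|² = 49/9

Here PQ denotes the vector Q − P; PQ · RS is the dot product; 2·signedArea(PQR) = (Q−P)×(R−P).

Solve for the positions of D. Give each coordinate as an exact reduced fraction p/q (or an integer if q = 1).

1. D_x = -11  [DA · BC = -203/3 ∩ 2·signedArea(DAC) = 35/3]
2. D_y = 2/3  [DA · BC = -203/3 ∩ 2·signedArea(DAC) = 35/3]
   → D = (-11, 2/3)

D = (-11, 2/3)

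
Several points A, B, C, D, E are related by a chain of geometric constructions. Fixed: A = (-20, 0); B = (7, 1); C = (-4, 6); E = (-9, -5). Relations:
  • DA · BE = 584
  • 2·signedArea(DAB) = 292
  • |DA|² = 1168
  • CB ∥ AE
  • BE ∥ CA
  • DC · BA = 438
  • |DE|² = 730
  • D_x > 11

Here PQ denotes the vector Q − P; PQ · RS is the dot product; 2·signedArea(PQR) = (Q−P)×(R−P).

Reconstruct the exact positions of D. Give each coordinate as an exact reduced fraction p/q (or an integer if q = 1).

D = (12, 12)

1. D_x = 12  [DA · BE = 584 ∩ DC · BA = 438]
2. D_y = 12  [DA · BE = 584 ∩ DC · BA = 438]
   → D = (12, 12)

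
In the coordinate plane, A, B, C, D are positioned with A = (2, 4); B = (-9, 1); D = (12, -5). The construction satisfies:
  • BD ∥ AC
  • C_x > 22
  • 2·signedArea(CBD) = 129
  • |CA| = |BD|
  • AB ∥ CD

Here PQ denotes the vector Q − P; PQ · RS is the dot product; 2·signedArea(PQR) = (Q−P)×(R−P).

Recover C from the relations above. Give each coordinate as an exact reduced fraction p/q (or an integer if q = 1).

C = (23, -2)

1. C_x = 23  [AB ∥ CD ∩ BD ∥ AC]
2. C_y = -2  [AB ∥ CD ∩ BD ∥ AC]
   → C = (23, -2)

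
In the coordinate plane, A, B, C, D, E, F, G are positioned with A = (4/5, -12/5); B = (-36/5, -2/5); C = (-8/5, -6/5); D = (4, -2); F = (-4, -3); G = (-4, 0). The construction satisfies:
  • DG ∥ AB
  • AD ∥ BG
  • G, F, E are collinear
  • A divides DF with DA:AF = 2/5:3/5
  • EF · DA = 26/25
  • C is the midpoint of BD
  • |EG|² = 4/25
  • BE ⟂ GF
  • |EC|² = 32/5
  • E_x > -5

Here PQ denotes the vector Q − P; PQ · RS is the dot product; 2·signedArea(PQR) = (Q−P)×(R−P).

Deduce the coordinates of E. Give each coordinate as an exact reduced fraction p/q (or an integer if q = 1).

E = (-4, -2/5)

1. E_x = -4  [G, F, E are collinear ∩ BE ⟂ GF]
2. E_y = -2/5  [G, F, E are collinear ∩ BE ⟂ GF]
   → E = (-4, -2/5)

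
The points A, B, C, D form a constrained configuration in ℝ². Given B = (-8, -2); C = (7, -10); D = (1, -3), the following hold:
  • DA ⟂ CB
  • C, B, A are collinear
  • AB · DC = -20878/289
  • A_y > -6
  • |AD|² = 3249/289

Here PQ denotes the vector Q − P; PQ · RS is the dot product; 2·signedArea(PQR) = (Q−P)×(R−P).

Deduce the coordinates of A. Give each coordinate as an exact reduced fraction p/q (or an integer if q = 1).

1. A_x = -167/289  [C, B, A are collinear ∩ DA ⟂ CB]
2. A_y = -1722/289  [C, B, A are collinear ∩ DA ⟂ CB]
   → A = (-167/289, -1722/289)

A = (-167/289, -1722/289)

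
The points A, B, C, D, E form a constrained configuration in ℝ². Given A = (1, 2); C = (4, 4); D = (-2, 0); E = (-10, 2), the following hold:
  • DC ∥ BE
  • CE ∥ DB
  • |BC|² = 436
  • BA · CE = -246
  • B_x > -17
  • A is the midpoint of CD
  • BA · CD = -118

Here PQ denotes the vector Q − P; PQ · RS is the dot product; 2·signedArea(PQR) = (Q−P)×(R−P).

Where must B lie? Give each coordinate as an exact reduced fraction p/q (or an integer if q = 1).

1. B_x = -16  [DC ∥ BE ∩ CE ∥ DB]
2. B_y = -2  [DC ∥ BE ∩ CE ∥ DB]
   → B = (-16, -2)

B = (-16, -2)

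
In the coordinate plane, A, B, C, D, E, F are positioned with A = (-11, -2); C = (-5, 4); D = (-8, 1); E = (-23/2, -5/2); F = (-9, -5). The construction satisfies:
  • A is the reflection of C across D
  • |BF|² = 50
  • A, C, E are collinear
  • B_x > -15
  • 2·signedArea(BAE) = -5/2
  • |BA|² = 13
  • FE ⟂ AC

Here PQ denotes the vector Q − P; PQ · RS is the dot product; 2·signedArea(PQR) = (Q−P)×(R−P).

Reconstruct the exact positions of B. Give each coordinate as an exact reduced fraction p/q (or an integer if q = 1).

1. B_x = -14  [line 1/2·x + -1/2·y + 7 = 0 ∩ |BF|² = 50]
2. B_y = 0  [line 1/2·x + -1/2·y + 7 = 0 ∩ |BF|² = 50]
   → B = (-14, 0)

B = (-14, 0)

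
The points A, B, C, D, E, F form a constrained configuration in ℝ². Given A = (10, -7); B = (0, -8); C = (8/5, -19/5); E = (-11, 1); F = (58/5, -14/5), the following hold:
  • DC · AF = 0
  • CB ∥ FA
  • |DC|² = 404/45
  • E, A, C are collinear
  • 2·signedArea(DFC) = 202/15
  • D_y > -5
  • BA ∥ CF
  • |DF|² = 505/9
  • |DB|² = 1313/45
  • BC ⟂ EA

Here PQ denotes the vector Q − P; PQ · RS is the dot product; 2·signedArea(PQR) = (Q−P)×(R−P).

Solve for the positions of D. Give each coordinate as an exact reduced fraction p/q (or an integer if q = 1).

1. D_x = 22/5  [DC · AF = 0 ∩ 2·signedArea(DFC) = 202/15]
2. D_y = -73/15  [DC · AF = 0 ∩ 2·signedArea(DFC) = 202/15]
   → D = (22/5, -73/15)

D = (22/5, -73/15)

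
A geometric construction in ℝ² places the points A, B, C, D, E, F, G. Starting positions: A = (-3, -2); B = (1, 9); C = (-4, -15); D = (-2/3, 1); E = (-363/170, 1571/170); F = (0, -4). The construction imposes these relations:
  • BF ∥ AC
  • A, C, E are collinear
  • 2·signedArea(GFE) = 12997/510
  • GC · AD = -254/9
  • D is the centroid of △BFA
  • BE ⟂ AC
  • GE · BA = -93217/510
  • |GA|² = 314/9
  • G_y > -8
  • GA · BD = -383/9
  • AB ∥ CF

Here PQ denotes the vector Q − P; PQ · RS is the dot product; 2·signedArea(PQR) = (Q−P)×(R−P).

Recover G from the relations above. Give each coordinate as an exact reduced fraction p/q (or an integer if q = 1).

1. G_x = -4/3  [GA · BD = -383/9 ∩ GC · AD = -254/9]
2. G_y = -23/3  [GA · BD = -383/9 ∩ GC · AD = -254/9]
   → G = (-4/3, -23/3)

G = (-4/3, -23/3)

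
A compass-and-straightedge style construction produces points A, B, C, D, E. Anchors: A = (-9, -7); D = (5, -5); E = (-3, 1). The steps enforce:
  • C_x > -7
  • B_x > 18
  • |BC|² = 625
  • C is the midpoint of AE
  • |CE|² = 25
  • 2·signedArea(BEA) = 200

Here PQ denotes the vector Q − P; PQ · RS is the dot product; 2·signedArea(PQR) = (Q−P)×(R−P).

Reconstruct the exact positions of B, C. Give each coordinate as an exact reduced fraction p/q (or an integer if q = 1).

1. C_x = -6  [C is the midpoint of AE]
2. C_y = -3  [C is the midpoint of AE]
   → C = (-6, -3)
3. B_x = 19  [line 8·x + -6·y + -170 = 0 ∩ |BC|² = 625]
4. B_y = -3  [line 8·x + -6·y + -170 = 0 ∩ |BC|² = 625]
   → B = (19, -3)

B = (19, -3)
C = (-6, -3)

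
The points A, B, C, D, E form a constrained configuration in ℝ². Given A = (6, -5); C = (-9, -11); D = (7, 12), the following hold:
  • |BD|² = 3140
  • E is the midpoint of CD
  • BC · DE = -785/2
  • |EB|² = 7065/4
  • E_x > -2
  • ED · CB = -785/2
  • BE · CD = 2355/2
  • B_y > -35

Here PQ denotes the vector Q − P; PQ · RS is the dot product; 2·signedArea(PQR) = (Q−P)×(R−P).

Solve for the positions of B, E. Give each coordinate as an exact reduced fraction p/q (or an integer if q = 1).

B = (-25, -34)
E = (-1, 1/2)

1. E_x = -1  [E is the midpoint of CD]
2. E_y = 1/2  [E is the midpoint of CD]
   → E = (-1, 1/2)
3. B_x = -25  [line 8·x + 23/2·y + 591 = 0 ∩ |BD|² = 3140]
4. B_y = -34  [line 8·x + 23/2·y + 591 = 0 ∩ |BD|² = 3140]
   → B = (-25, -34)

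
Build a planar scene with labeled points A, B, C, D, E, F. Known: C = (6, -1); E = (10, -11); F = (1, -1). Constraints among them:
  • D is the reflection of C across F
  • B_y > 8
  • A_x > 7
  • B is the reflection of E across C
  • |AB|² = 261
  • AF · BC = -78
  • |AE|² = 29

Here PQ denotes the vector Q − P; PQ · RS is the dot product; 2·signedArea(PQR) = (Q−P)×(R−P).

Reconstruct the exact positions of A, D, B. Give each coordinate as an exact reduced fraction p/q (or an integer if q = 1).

1. D_x = -4  [D is the reflection of C across F]
2. D_y = -1  [D is the reflection of C across F]
   → D = (-4, -1)
3. B_x = 2  [B is the reflection of E across C]
4. B_y = 9  [B is the reflection of E across C]
   → B = (2, 9)
5. A_x = 8  [line -4·x + 10·y + 92 = 0 ∩ |AB|² = 261]
6. A_y = -6  [line -4·x + 10·y + 92 = 0 ∩ |AB|² = 261]
   → A = (8, -6)

A = (8, -6)
B = (2, 9)
D = (-4, -1)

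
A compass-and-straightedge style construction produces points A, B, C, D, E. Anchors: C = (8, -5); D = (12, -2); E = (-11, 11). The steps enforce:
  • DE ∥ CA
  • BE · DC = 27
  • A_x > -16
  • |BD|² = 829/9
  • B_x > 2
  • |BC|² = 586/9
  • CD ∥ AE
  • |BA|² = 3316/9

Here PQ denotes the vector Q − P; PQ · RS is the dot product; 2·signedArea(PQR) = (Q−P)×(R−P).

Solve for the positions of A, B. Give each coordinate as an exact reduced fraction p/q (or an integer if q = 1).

1. A_x = -15  [CD ∥ AE ∩ DE ∥ CA]
2. A_y = 8  [CD ∥ AE ∩ DE ∥ CA]
   → A = (-15, 8)
3. B_x = 3  [line 4·x + 3·y + -16 = 0 ∩ |BA|² = 3316/9]
4. B_y = 4/3  [line 4·x + 3·y + -16 = 0 ∩ |BA|² = 3316/9]
   → B = (3, 4/3)

A = (-15, 8)
B = (3, 4/3)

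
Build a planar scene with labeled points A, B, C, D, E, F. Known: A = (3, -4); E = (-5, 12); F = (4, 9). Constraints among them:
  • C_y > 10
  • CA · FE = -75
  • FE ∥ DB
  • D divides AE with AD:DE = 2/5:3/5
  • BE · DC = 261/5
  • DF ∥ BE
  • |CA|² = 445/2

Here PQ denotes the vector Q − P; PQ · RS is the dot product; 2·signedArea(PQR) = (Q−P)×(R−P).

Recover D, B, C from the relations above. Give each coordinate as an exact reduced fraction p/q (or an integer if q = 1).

B = (-46/5, 27/5)
C = (-1/2, 21/2)
D = (-1/5, 12/5)

1. D_x = -1/5  [D divides AE with AD:DE = 2/5:3/5]
2. D_y = 12/5  [D divides AE with AD:DE = 2/5:3/5]
   → D = (-1/5, 12/5)
3. B_x = -46/5  [DF ∥ BE ∩ FE ∥ DB]
4. B_y = 27/5  [DF ∥ BE ∩ FE ∥ DB]
   → B = (-46/5, 27/5)
5. C_x = -1/2  [CA · FE = -75 ∩ BE · DC = 261/5]
6. C_y = 21/2  [CA · FE = -75 ∩ BE · DC = 261/5]
   → C = (-1/2, 21/2)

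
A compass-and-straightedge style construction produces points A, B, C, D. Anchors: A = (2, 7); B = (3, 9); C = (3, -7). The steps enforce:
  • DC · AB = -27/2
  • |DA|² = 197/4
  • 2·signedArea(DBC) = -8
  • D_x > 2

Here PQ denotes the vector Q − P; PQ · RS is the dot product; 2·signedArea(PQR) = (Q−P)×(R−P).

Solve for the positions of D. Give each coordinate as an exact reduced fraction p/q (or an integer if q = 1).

D = (5/2, 0)

1. D_x = 5/2  [2·signedArea(DBC) = -8 ∩ DC · AB = -27/2]
2. D_y = 0  [2·signedArea(DBC) = -8 ∩ DC · AB = -27/2]
   → D = (5/2, 0)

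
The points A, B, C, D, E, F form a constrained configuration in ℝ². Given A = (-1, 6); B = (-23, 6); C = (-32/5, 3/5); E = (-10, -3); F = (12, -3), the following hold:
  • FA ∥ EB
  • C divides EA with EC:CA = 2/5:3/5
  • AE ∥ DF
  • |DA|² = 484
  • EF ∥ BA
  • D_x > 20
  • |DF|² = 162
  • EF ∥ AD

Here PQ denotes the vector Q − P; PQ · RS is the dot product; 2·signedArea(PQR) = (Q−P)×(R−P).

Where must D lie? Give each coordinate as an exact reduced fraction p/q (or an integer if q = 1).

1. D_x = 21  [AE ∥ DF ∩ EF ∥ AD]
2. D_y = 6  [AE ∥ DF ∩ EF ∥ AD]
   → D = (21, 6)

D = (21, 6)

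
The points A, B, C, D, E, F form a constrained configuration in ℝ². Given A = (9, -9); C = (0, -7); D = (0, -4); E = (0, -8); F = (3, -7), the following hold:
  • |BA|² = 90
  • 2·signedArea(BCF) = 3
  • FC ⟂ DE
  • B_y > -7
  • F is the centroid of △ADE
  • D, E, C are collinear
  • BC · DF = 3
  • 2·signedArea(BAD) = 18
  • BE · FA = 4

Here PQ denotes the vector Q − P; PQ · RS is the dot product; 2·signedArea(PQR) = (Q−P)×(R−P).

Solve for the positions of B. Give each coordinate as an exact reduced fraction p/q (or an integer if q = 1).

B = (0, -6)

1. B_x = 0  [BE · FA = 4 ∩ BC · DF = 3]
2. B_y = -6  [BE · FA = 4 ∩ BC · DF = 3]
   → B = (0, -6)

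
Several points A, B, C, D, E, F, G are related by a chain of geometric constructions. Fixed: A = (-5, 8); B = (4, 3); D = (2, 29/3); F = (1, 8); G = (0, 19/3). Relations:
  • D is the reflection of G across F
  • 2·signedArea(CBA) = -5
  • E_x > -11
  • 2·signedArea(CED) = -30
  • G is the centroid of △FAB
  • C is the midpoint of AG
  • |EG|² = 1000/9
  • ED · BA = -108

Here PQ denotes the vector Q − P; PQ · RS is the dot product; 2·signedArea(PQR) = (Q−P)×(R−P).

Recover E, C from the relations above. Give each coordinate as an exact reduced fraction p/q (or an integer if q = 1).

C = (-5/2, 43/6)
E = (-10, 29/3)

1. C_x = -5/2  [C is the midpoint of AG]
2. C_y = 43/6  [C is the midpoint of AG]
   → C = (-5/2, 43/6)
3. E_x = -10  [ED · BA = -108 ∩ 2·signedArea(CED) = -30]
4. E_y = 29/3  [ED · BA = -108 ∩ 2·signedArea(CED) = -30]
   → E = (-10, 29/3)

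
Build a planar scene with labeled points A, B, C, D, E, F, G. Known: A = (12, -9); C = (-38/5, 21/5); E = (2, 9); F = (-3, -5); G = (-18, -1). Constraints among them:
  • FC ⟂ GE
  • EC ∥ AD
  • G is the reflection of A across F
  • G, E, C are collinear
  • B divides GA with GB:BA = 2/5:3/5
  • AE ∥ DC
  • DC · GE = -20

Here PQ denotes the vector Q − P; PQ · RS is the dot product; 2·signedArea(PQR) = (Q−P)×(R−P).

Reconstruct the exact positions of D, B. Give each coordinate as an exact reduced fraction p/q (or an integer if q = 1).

B = (-6, -21/5)
D = (12/5, -69/5)

1. D_x = 12/5  [AE ∥ DC ∩ EC ∥ AD]
2. D_y = -69/5  [AE ∥ DC ∩ EC ∥ AD]
   → D = (12/5, -69/5)
3. B_x = -6  [B divides GA with GB:BA = 2/5:3/5]
4. B_y = -21/5  [B divides GA with GB:BA = 2/5:3/5]
   → B = (-6, -21/5)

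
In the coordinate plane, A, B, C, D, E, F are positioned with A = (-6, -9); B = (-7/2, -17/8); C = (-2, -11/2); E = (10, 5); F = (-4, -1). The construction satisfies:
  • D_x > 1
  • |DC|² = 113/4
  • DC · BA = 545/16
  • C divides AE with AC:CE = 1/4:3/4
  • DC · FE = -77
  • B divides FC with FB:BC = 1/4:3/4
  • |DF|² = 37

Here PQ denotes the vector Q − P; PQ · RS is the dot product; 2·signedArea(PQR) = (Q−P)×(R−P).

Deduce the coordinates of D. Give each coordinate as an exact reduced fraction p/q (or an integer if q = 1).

1. D_x = 2  [DC · BA = 545/16 ∩ DC · FE = -77]
2. D_y = -2  [DC · BA = 545/16 ∩ DC · FE = -77]
   → D = (2, -2)

D = (2, -2)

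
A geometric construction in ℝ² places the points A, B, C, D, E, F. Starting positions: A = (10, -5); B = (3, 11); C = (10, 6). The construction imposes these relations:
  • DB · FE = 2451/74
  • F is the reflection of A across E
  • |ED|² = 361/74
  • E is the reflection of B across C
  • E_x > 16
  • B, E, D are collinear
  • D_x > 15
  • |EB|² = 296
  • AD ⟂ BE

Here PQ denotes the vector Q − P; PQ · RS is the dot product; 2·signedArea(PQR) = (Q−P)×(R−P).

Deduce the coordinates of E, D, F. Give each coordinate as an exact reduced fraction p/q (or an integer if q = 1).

D = (1125/74, 169/74)
E = (17, 1)
F = (24, 7)

1. E_x = 17  [E is the reflection of B across C]
2. E_y = 1  [E is the reflection of B across C]
   → E = (17, 1)
3. D_x = 1125/74  [B, E, D are collinear ∩ AD ⟂ BE]
4. D_y = 169/74  [B, E, D are collinear ∩ AD ⟂ BE]
   → D = (1125/74, 169/74)
5. F_x = 24  [F is the reflection of A across E]
6. F_y = 7  [F is the reflection of A across E]
   → F = (24, 7)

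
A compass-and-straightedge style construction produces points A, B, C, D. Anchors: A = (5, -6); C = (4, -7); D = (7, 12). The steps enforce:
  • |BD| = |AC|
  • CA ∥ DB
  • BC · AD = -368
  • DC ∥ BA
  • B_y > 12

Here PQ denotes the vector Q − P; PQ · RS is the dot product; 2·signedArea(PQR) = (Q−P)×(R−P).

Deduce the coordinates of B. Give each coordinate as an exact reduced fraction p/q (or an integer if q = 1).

1. B_x = 8  [DC ∥ BA ∩ CA ∥ DB]
2. B_y = 13  [DC ∥ BA ∩ CA ∥ DB]
   → B = (8, 13)

B = (8, 13)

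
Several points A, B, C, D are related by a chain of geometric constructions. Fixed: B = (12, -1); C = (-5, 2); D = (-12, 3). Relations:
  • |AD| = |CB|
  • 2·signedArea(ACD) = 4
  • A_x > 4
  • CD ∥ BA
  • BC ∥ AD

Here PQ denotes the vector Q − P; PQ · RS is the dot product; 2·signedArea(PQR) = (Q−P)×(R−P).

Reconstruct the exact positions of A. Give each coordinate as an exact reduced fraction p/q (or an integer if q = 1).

1. A_x = 5  [BC ∥ AD ∩ CD ∥ BA]
2. A_y = 0  [BC ∥ AD ∩ CD ∥ BA]
   → A = (5, 0)

A = (5, 0)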